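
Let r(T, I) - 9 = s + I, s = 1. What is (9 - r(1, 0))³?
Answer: -1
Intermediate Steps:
r(T, I) = 10 + I (r(T, I) = 9 + (1 + I) = 10 + I)
(9 - r(1, 0))³ = (9 - (10 + 0))³ = (9 - 1*10)³ = (9 - 10)³ = (-1)³ = -1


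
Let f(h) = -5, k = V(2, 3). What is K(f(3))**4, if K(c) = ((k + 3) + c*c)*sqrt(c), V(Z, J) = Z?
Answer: 20250000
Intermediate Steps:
k = 2
K(c) = sqrt(c)*(5 + c**2) (K(c) = ((2 + 3) + c*c)*sqrt(c) = (5 + c**2)*sqrt(c) = sqrt(c)*(5 + c**2))
K(f(3))**4 = (sqrt(-5)*(5 + (-5)**2))**4 = ((I*sqrt(5))*(5 + 25))**4 = ((I*sqrt(5))*30)**4 = (30*I*sqrt(5))**4 = 20250000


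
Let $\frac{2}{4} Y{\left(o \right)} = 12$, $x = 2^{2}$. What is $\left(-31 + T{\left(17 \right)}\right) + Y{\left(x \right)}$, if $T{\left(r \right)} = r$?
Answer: $10$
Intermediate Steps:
$x = 4$
$Y{\left(o \right)} = 24$ ($Y{\left(o \right)} = 2 \cdot 12 = 24$)
$\left(-31 + T{\left(17 \right)}\right) + Y{\left(x \right)} = \left(-31 + 17\right) + 24 = -14 + 24 = 10$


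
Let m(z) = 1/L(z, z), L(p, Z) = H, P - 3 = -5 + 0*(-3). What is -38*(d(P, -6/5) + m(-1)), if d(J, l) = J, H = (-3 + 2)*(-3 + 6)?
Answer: 266/3 ≈ 88.667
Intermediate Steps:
P = -2 (P = 3 + (-5 + 0*(-3)) = 3 + (-5 + 0) = 3 - 5 = -2)
H = -3 (H = -1*3 = -3)
L(p, Z) = -3
m(z) = -⅓ (m(z) = 1/(-3) = -⅓)
-38*(d(P, -6/5) + m(-1)) = -38*(-2 - ⅓) = -38*(-7/3) = 266/3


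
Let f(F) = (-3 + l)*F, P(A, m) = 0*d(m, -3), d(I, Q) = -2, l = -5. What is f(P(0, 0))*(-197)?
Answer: 0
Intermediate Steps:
P(A, m) = 0 (P(A, m) = 0*(-2) = 0)
f(F) = -8*F (f(F) = (-3 - 5)*F = -8*F)
f(P(0, 0))*(-197) = -8*0*(-197) = 0*(-197) = 0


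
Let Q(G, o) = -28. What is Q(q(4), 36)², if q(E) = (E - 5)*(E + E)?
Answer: 784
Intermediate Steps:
q(E) = 2*E*(-5 + E) (q(E) = (-5 + E)*(2*E) = 2*E*(-5 + E))
Q(q(4), 36)² = (-28)² = 784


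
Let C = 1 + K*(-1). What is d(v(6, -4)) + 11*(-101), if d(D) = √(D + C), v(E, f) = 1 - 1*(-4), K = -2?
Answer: -1111 + 2*√2 ≈ -1108.2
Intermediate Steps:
C = 3 (C = 1 - 2*(-1) = 1 + 2 = 3)
v(E, f) = 5 (v(E, f) = 1 + 4 = 5)
d(D) = √(3 + D) (d(D) = √(D + 3) = √(3 + D))
d(v(6, -4)) + 11*(-101) = √(3 + 5) + 11*(-101) = √8 - 1111 = 2*√2 - 1111 = -1111 + 2*√2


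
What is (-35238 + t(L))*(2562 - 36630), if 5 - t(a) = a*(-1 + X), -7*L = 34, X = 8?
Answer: 1199159532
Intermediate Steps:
L = -34/7 (L = -⅐*34 = -34/7 ≈ -4.8571)
t(a) = 5 - 7*a (t(a) = 5 - a*(-1 + 8) = 5 - a*7 = 5 - 7*a)
(-35238 + t(L))*(2562 - 36630) = (-35238 + (5 - 7*(-34/7)))*(2562 - 36630) = (-35238 + (5 + 34))*(-34068) = (-35238 + 39)*(-34068) = -35199*(-34068) = 1199159532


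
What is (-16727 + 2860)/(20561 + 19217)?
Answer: -13867/39778 ≈ -0.34861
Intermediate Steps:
(-16727 + 2860)/(20561 + 19217) = -13867/39778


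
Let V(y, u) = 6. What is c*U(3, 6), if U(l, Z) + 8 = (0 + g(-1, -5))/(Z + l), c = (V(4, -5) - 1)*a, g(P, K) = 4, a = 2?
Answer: -680/9 ≈ -75.556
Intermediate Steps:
c = 10 (c = (6 - 1)*2 = 5*2 = 10)
U(l, Z) = -8 + 4/(Z + l) (U(l, Z) = -8 + (0 + 4)/(Z + l) = -8 + 4/(Z + l))
c*U(3, 6) = 10*(4*(1 - 2*6 - 2*3)/(6 + 3)) = 10*(4*(1 - 12 - 6)/9) = 10*(4*(1/9)*(-17)) = 10*(-68/9) = -680/9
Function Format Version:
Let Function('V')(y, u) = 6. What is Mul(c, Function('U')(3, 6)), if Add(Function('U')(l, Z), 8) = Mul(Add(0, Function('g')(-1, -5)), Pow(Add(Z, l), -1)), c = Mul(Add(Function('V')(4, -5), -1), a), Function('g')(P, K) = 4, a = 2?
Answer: Rational(-680, 9) ≈ -75.556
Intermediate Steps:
c = 10 (c = Mul(Add(6, -1), 2) = Mul(5, 2) = 10)
Function('U')(l, Z) = Add(-8, Mul(4, Pow(Add(Z, l), -1))) (Function('U')(l, Z) = Add(-8, Mul(Add(0, 4), Pow(Add(Z, l), -1))) = Add(-8, Mul(4, Pow(Add(Z, l), -1))))
Mul(c, Function('U')(3, 6)) = Mul(10, Mul(4, Pow(Add(6, 3), -1), Add(1, Mul(-2, 6), Mul(-2, 3)))) = Mul(10, Mul(4, Pow(9, -1), Add(1, -12, -6))) = Mul(10, Mul(4, Rational(1, 9), -17)) = Mul(10, Rational(-68, 9)) = Rational(-680, 9)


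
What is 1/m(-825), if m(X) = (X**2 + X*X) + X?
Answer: 1/1360425 ≈ 7.3506e-7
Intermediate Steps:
m(X) = X + 2*X**2 (m(X) = (X**2 + X**2) + X = 2*X**2 + X = X + 2*X**2)
1/m(-825) = 1/(-825*(1 + 2*(-825))) = 1/(-825*(1 - 1650)) = 1/(-825*(-1649)) = 1/1360425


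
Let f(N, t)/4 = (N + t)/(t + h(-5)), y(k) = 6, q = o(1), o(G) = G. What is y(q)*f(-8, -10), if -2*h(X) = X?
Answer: 288/5 ≈ 57.600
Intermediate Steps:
h(X) = -X/2
q = 1
f(N, t) = 4*(N + t)/(5/2 + t) (f(N, t) = 4*((N + t)/(t - ½*(-5))) = 4*((N + t)/(t + 5/2)) = 4*((N + t)/(5/2 + t)) = 4*(N + t)/(5/2 + t))
y(q)*f(-8, -10) = 6*(8*(-8 - 10)/(5 + 2*(-10))) = 6*(8*(-18)/(5 - 20)) = 6*(8*(-18)/(-15)) = 6*(8*(-1/15)*(-18)) = 6*(48/5) = 288/5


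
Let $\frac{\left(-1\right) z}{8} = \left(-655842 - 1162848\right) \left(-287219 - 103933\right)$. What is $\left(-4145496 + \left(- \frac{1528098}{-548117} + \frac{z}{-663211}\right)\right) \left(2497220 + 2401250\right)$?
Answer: $\frac{7898372091969894659612820}{363517223687} \approx 2.1728 \cdot 10^{13}$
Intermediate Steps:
$z = -5691073847040$ ($z = - 8 \left(-655842 - 1162848\right) \left(-287219 - 103933\right) = - 8 \left(\left(-1818690\right) \left(-391152\right)\right) = \left(-8\right) 711384230880 = -5691073847040$)
$\left(-4145496 + \left(- \frac{1528098}{-548117} + \frac{z}{-663211}\right)\right) \left(2497220 + 2401250\right) = \left(-4145496 - \left(- \frac{5691073847040}{663211} - \frac{1528098}{548117}\right)\right) \left(2497220 + 2401250\right) = \left(-4145496 - - \frac{3119375337269426358}{363517223687}\right) 4898470 = \left(-4145496 + \left(\frac{1528098}{548117} + \frac{5691073847040}{663211}\right)\right) 4898470 = \left(-4145496 + \frac{3119375337269426358}{363517223687}\right) 4898470 = \frac{1612416140543862606}{363517223687} \cdot 4898470 = \frac{7898372091969894659612820}{363517223687}$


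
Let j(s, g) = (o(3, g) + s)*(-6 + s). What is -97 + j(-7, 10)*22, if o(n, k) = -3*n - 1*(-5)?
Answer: 3049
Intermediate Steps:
o(n, k) = 5 - 3*n (o(n, k) = -3*n + 5 = 5 - 3*n)
j(s, g) = (-6 + s)*(-4 + s) (j(s, g) = ((5 - 3*3) + s)*(-6 + s) = ((5 - 9) + s)*(-6 + s) = (-4 + s)*(-6 + s) = (-6 + s)*(-4 + s))
-97 + j(-7, 10)*22 = -97 + (24 + (-7)**2 - 10*(-7))*22 = -97 + (24 + 49 + 70)*22 = -97 + 143*22 = -97 + 3146 = 3049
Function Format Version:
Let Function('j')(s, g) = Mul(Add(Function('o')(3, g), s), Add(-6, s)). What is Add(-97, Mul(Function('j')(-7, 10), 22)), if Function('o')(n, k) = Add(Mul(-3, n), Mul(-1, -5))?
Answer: 3049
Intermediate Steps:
Function('o')(n, k) = Add(5, Mul(-3, n)) (Function('o')(n, k) = Add(Mul(-3, n), 5) = Add(5, Mul(-3, n)))
Function('j')(s, g) = Mul(Add(-6, s), Add(-4, s)) (Function('j')(s, g) = Mul(Add(Add(5, Mul(-3, 3)), s), Add(-6, s)) = Mul(Add(Add(5, -9), s), Add(-6, s)) = Mul(Add(-4, s), Add(-6, s)) = Mul(Add(-6, s), Add(-4, s)))
Add(-97, Mul(Function('j')(-7, 10), 22)) = Add(-97, Mul(Add(24, Pow(-7, 2), Mul(-10, -7)), 22)) = Add(-97, Mul(Add(24, 49, 70), 22)) = Add(-97, Mul(143, 22)) = Add(-97, 3146) = 3049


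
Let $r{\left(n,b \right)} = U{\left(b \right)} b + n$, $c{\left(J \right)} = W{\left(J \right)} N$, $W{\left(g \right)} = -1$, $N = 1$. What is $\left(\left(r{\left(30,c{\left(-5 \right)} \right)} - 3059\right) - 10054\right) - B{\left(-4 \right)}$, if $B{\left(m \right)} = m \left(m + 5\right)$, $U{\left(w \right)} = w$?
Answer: $-13078$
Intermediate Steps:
$c{\left(J \right)} = -1$ ($c{\left(J \right)} = \left(-1\right) 1 = -1$)
$r{\left(n,b \right)} = n + b^{2}$ ($r{\left(n,b \right)} = b b + n = b^{2} + n = n + b^{2}$)
$B{\left(m \right)} = m \left(5 + m\right)$
$\left(\left(r{\left(30,c{\left(-5 \right)} \right)} - 3059\right) - 10054\right) - B{\left(-4 \right)} = \left(\left(\left(30 + \left(-1\right)^{2}\right) - 3059\right) - 10054\right) - - 4 \left(5 - 4\right) = \left(\left(\left(30 + 1\right) - 3059\right) - 10054\right) - \left(-4\right) 1 = \left(\left(31 - 3059\right) - 10054\right) - -4 = \left(-3028 - 10054\right) + 4 = -13082 + 4 = -13078$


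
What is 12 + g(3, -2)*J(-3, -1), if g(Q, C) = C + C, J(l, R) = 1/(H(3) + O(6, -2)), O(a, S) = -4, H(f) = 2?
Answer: 14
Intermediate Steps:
J(l, R) = -½ (J(l, R) = 1/(2 - 4) = 1/(-2) = -½)
g(Q, C) = 2*C
12 + g(3, -2)*J(-3, -1) = 12 + (2*(-2))*(-½) = 12 - 4*(-½) = 12 + 2 = 14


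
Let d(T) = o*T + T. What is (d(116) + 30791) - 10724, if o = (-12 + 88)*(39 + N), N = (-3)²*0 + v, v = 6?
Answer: 416903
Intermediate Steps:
N = 6 (N = (-3)²*0 + 6 = 9*0 + 6 = 0 + 6 = 6)
o = 3420 (o = (-12 + 88)*(39 + 6) = 76*45 = 3420)
d(T) = 3421*T (d(T) = 3420*T + T = 3421*T)
(d(116) + 30791) - 10724 = (3421*116 + 30791) - 10724 = (396836 + 30791) - 10724 = 427627 - 10724 = 416903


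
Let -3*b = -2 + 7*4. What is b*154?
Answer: -4004/3 ≈ -1334.7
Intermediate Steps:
b = -26/3 (b = -(-2 + 7*4)/3 = -(-2 + 28)/3 = -⅓*26 = -26/3 ≈ -8.6667)
b*154 = -26/3*154 = -4004/3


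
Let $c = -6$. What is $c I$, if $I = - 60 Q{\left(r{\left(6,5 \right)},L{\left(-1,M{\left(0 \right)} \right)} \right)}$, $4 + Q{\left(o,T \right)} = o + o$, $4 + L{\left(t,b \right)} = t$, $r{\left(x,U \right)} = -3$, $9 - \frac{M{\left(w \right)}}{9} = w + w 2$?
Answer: $-3600$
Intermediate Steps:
$M{\left(w \right)} = 81 - 27 w$ ($M{\left(w \right)} = 81 - 9 \left(w + w 2\right) = 81 - 9 \left(w + 2 w\right) = 81 - 9 \cdot 3 w = 81 - 27 w$)
$L{\left(t,b \right)} = -4 + t$
$Q{\left(o,T \right)} = -4 + 2 o$ ($Q{\left(o,T \right)} = -4 + \left(o + o\right) = -4 + 2 o$)
$I = 600$ ($I = - 60 \left(-4 + 2 \left(-3\right)\right) = - 60 \left(-4 - 6\right) = \left(-60\right) \left(-10\right) = 600$)
$c I = \left(-6\right) 600 = -3600$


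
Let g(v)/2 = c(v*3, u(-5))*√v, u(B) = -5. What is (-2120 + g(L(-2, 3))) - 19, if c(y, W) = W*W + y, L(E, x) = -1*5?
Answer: -2139 + 20*I*√5 ≈ -2139.0 + 44.721*I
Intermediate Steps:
L(E, x) = -5
c(y, W) = y + W² (c(y, W) = W² + y = y + W²)
g(v) = 2*√v*(25 + 3*v) (g(v) = 2*((v*3 + (-5)²)*√v) = 2*((3*v + 25)*√v) = 2*((25 + 3*v)*√v) = 2*(√v*(25 + 3*v)) = 2*√v*(25 + 3*v))
(-2120 + g(L(-2, 3))) - 19 = (-2120 + √(-5)*(50 + 6*(-5))) - 19 = (-2120 + (I*√5)*(50 - 30)) - 19 = (-2120 + (I*√5)*20) - 19 = (-2120 + 20*I*√5) - 19 = -2139 + 20*I*√5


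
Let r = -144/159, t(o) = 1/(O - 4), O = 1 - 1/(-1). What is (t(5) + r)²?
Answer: 22201/11236 ≈ 1.9759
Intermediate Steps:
O = 2 (O = 1 - (-1) = 1 - 1*(-1) = 1 + 1 = 2)
t(o) = -½ (t(o) = 1/(2 - 4) = 1/(-2) = -½)
r = -48/53 (r = -144*1/159 = -48/53 ≈ -0.90566)
(t(5) + r)² = (-½ - 48/53)² = (-149/106)² = 22201/11236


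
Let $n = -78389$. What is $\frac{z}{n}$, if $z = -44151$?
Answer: $\frac{44151}{78389} \approx 0.56323$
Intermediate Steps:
$\frac{z}{n} = - \frac{44151}{-78389} = \left(-44151\right) \left(- \frac{1}{78389}\right) = \frac{44151}{78389}$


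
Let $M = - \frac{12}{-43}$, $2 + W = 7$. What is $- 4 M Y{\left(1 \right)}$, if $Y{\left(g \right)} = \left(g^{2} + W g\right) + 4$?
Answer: $- \frac{480}{43} \approx -11.163$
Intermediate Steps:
$W = 5$ ($W = -2 + 7 = 5$)
$Y{\left(g \right)} = 4 + g^{2} + 5 g$ ($Y{\left(g \right)} = \left(g^{2} + 5 g\right) + 4 = 4 + g^{2} + 5 g$)
$M = \frac{12}{43}$ ($M = \left(-12\right) \left(- \frac{1}{43}\right) = \frac{12}{43} \approx 0.27907$)
$- 4 M Y{\left(1 \right)} = \left(-4\right) \frac{12}{43} \left(4 + 1^{2} + 5 \cdot 1\right) = - \frac{48 \left(4 + 1 + 5\right)}{43} = \left(- \frac{48}{43}\right) 10 = - \frac{480}{43}$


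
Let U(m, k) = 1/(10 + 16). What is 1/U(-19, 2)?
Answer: 26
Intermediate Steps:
U(m, k) = 1/26
1/U(-19, 2) = 1/(1/26) = 26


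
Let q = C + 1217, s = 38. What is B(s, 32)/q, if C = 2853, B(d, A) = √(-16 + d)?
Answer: √22/4070 ≈ 0.0011524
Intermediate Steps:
q = 4070 (q = 2853 + 1217 = 4070)
B(s, 32)/q = √(-16 + 38)/4070 = √22*(1/4070) = √22/4070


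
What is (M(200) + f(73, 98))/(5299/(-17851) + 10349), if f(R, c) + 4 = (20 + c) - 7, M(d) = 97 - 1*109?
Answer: 339169/36946940 ≈ 0.0091799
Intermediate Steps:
M(d) = -12 (M(d) = 97 - 109 = -12)
f(R, c) = 9 + c (f(R, c) = -4 + ((20 + c) - 7) = -4 + (13 + c) = 9 + c)
(M(200) + f(73, 98))/(5299/(-17851) + 10349) = (-12 + (9 + 98))/(5299/(-17851) + 10349) = (-12 + 107)/(5299*(-1/17851) + 10349) = 95/(-5299/17851 + 10349) = 95/(184734700/17851) = 95*(17851/184734700) = 339169/36946940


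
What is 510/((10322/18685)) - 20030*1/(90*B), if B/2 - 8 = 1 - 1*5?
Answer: 332719117/371592 ≈ 895.39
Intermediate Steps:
B = 8 (B = 16 + 2*(1 - 1*5) = 16 + 2*(1 - 5) = 16 + 2*(-4) = 16 - 8 = 8)
510/((10322/18685)) - 20030*1/(90*B) = 510/((10322/18685)) - 20030/(-10*8*(-9)) = 510/((10322*(1/18685))) - 20030/((-80*(-9))) = 510/(10322/18685) - 20030/720 = 510*(18685/10322) - 20030*1/720 = 4764675/5161 - 2003/72 = 332719117/371592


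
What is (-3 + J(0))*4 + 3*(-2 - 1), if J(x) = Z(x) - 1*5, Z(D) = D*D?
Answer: -41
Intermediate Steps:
Z(D) = D²
J(x) = -5 + x² (J(x) = x² - 1*5 = x² - 5 = -5 + x²)
(-3 + J(0))*4 + 3*(-2 - 1) = (-3 + (-5 + 0²))*4 + 3*(-2 - 1) = (-3 + (-5 + 0))*4 + 3*(-2 - 1*1) = (-3 - 5)*4 + 3*(-2 - 1) = -8*4 + 3*(-3) = -32 - 9 = -41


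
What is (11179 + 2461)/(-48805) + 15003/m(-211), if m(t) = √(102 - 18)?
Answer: -2728/9761 + 5001*√21/14 ≈ 1636.7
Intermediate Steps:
m(t) = 2*√21 (m(t) = √84 = 2*√21)
(11179 + 2461)/(-48805) + 15003/m(-211) = (11179 + 2461)/(-48805) + 15003/((2*√21)) = 13640*(-1/48805) + 15003*(√21/42) = -2728/9761 + 5001*√21/14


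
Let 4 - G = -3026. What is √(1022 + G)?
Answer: 2*√1013 ≈ 63.655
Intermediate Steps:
G = 3030 (G = 4 - 1*(-3026) = 4 + 3026 = 3030)
√(1022 + G) = √(1022 + 3030) = √4052 = 2*√1013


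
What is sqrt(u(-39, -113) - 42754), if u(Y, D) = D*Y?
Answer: I*sqrt(38347) ≈ 195.82*I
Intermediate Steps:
sqrt(u(-39, -113) - 42754) = sqrt(-113*(-39) - 42754) = sqrt(4407 - 42754) = sqrt(-38347) = I*sqrt(38347)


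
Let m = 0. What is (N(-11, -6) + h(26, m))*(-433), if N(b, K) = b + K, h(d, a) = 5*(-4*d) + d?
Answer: 221263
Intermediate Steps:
h(d, a) = -19*d (h(d, a) = -20*d + d = -19*d)
N(b, K) = K + b
(N(-11, -6) + h(26, m))*(-433) = ((-6 - 11) - 19*26)*(-433) = (-17 - 494)*(-433) = -511*(-433) = 221263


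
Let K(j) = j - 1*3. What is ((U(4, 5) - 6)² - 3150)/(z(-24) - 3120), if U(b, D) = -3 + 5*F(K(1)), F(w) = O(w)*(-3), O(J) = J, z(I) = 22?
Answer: 2709/3098 ≈ 0.87444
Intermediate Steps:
K(j) = -3 + j (K(j) = j - 3 = -3 + j)
F(w) = -3*w (F(w) = w*(-3) = -3*w)
U(b, D) = 27 (U(b, D) = -3 + 5*(-3*(-3 + 1)) = -3 + 5*(-3*(-2)) = -3 + 5*6 = -3 + 30 = 27)
((U(4, 5) - 6)² - 3150)/(z(-24) - 3120) = ((27 - 6)² - 3150)/(22 - 3120) = (21² - 3150)/(-3098) = (441 - 3150)*(-1/3098) = -2709*(-1/3098) = 2709/3098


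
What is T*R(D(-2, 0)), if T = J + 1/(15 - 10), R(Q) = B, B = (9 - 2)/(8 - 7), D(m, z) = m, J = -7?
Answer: -238/5 ≈ -47.600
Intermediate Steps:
B = 7 (B = 7/1 = 7*1 = 7)
R(Q) = 7
T = -34/5 (T = -7 + 1/(15 - 10) = -7 + 1/5 = -7 + ⅕ = -34/5 ≈ -6.8000)
T*R(D(-2, 0)) = -34/5*7 = -238/5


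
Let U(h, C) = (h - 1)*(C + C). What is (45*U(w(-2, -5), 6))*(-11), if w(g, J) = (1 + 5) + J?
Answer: 0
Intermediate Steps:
w(g, J) = 6 + J
U(h, C) = 2*C*(-1 + h) (U(h, C) = (-1 + h)*(2*C) = 2*C*(-1 + h))
(45*U(w(-2, -5), 6))*(-11) = (45*(2*6*(-1 + (6 - 5))))*(-11) = (45*(2*6*(-1 + 1)))*(-11) = (45*(2*6*0))*(-11) = (45*0)*(-11) = 0*(-11) = 0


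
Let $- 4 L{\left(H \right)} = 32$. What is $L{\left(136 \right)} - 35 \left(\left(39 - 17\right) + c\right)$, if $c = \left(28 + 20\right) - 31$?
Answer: $-1373$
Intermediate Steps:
$c = 17$ ($c = 48 - 31 = 17$)
$L{\left(H \right)} = -8$ ($L{\left(H \right)} = \left(- \frac{1}{4}\right) 32 = -8$)
$L{\left(136 \right)} - 35 \left(\left(39 - 17\right) + c\right) = -8 - 35 \left(\left(39 - 17\right) + 17\right) = -8 - 35 \left(22 + 17\right) = -8 - 35 \cdot 39 = -8 - 1365 = -1373$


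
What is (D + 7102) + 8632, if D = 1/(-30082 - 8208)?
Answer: 602454859/38290 ≈ 15734.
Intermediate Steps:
D = -1/38290 (D = 1/(-38290) = -1/38290 ≈ -2.6116e-5)
(D + 7102) + 8632 = (-1/38290 + 7102) + 8632 = 271935579/38290 + 8632 = 602454859/38290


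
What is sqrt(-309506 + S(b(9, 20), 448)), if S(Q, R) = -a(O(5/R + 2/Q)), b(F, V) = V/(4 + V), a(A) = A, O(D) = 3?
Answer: I*sqrt(309509) ≈ 556.33*I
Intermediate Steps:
S(Q, R) = -3 (S(Q, R) = -1*3 = -3)
sqrt(-309506 + S(b(9, 20), 448)) = sqrt(-309506 - 3) = sqrt(-309509) = I*sqrt(309509)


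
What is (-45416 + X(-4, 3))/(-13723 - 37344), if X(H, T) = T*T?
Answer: 45407/51067 ≈ 0.88916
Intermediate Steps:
X(H, T) = T²
(-45416 + X(-4, 3))/(-13723 - 37344) = (-45416 + 3²)/(-13723 - 37344) = (-45416 + 9)/(-51067) = -45407*(-1/51067) = 45407/51067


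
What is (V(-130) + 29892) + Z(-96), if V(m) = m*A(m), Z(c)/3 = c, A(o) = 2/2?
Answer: 29474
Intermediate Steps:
A(o) = 1 (A(o) = 2*(1/2) = 1)
Z(c) = 3*c
V(m) = m (V(m) = m*1 = m)
(V(-130) + 29892) + Z(-96) = (-130 + 29892) + 3*(-96) = 29762 - 288 = 29474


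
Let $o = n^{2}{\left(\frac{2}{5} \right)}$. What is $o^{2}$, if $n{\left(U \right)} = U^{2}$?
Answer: $\frac{256}{390625} \approx 0.00065536$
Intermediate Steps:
$o = \frac{16}{625}$ ($o = \left(\left(\frac{2}{5}\right)^{2}\right)^{2} = \left(\frac{4}{25}\right)^{2} = \frac{16}{625} \approx 0.0256$)
$o^{2} = \left(\frac{16}{625}\right)^{2} = \frac{256}{390625}$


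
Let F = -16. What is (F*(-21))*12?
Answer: 4032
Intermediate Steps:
(F*(-21))*12 = -16*(-21)*12 = 336*12 = 4032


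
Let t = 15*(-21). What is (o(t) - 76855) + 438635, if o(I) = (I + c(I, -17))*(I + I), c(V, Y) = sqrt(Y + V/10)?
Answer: 560230 - 315*I*sqrt(194) ≈ 5.6023e+5 - 4387.4*I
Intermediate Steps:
t = -315
c(V, Y) = sqrt(Y + V/10) (c(V, Y) = sqrt(Y + V*(1/10)) = sqrt(Y + V/10))
o(I) = 2*I*(I + sqrt(-1700 + 10*I)/10) (o(I) = (I + sqrt(10*I + 100*(-17))/10)*(I + I) = (I + sqrt(10*I - 1700)/10)*(2*I) = (I + sqrt(-1700 + 10*I)/10)*(2*I) = 2*I*(I + sqrt(-1700 + 10*I)/10))
(o(t) - 76855) + 438635 = ((1/5)*(-315)*(sqrt(-1700 + 10*(-315)) + 10*(-315)) - 76855) + 438635 = ((1/5)*(-315)*(sqrt(-1700 - 3150) - 3150) - 76855) + 438635 = ((1/5)*(-315)*(sqrt(-4850) - 3150) - 76855) + 438635 = ((1/5)*(-315)*(5*I*sqrt(194) - 3150) - 76855) + 438635 = ((1/5)*(-315)*(-3150 + 5*I*sqrt(194)) - 76855) + 438635 = ((198450 - 315*I*sqrt(194)) - 76855) + 438635 = (121595 - 315*I*sqrt(194)) + 438635 = 560230 - 315*I*sqrt(194)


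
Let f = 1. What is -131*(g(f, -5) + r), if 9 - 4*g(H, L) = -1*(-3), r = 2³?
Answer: -2489/2 ≈ -1244.5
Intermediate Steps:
r = 8
g(H, L) = 3/2 (g(H, L) = 9/4 - (-1)*(-3)/4 = 9/4 - ¼*3 = 9/4 - ¾ = 3/2)
-131*(g(f, -5) + r) = -131*(3/2 + 8) = -131*19/2 = -2489/2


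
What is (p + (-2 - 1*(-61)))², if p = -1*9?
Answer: 2500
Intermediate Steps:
p = -9
(p + (-2 - 1*(-61)))² = (-9 + (-2 - 1*(-61)))² = (-9 + (-2 + 61))² = (-9 + 59)² = 50² = 2500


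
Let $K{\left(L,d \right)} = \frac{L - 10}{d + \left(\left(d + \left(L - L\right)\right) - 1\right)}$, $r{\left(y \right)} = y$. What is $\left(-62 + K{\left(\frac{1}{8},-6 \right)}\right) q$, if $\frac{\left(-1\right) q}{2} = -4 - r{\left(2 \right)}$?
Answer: $- \frac{19107}{26} \approx -734.88$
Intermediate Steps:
$q = 12$ ($q = - 2 \left(-4 - 2\right) = \left(-2\right) \left(-6\right) = 12$)
$K{\left(L,d \right)} = \frac{-10 + L}{-1 + 2 d}$ ($K{\left(L,d \right)} = \frac{-10 + L}{d + \left(\left(d + 0\right) - 1\right)} = \frac{-10 + L}{d + \left(d - 1\right)} = \frac{-10 + L}{d + \left(-1 + d\right)} = \frac{-10 + L}{-1 + 2 d}$)
$\left(-62 + K{\left(\frac{1}{8},-6 \right)}\right) q = \left(-62 + \frac{-10 + \frac{1}{8}}{-1 + 2 \left(-6\right)}\right) 12 = \left(-62 + \frac{-10 + \frac{1}{8}}{-1 - 12}\right) 12 = \left(-62 + \frac{1}{-13} \left(- \frac{79}{8}\right)\right) 12 = \left(-62 - - \frac{79}{104}\right) 12 = \left(-62 + \frac{79}{104}\right) 12 = \left(- \frac{6369}{104}\right) 12 = - \frac{19107}{26}$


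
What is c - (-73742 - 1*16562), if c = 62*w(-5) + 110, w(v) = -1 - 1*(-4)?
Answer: 90600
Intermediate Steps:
w(v) = 3 (w(v) = -1 + 4 = 3)
c = 296 (c = 62*3 + 110 = 186 + 110 = 296)
c - (-73742 - 1*16562) = 296 - (-73742 - 1*16562) = 296 - (-73742 - 16562) = 296 - 1*(-90304) = 296 + 90304 = 90600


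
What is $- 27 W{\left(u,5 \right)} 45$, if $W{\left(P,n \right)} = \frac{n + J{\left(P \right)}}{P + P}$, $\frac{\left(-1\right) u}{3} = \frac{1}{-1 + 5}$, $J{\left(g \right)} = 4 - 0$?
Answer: $7290$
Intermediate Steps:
$J{\left(g \right)} = 4$ ($J{\left(g \right)} = 4 + 0 = 4$)
$u = - \frac{3}{4}$ ($u = - \frac{3}{-1 + 5} = - \frac{3}{4} \approx -0.75$)
$W{\left(P,n \right)} = \frac{4 + n}{2 P}$ ($W{\left(P,n \right)} = \frac{n + 4}{P + P} = \frac{4 + n}{2 P}$)
$- 27 W{\left(u,5 \right)} 45 = - 27 \frac{4 + 5}{2 \left(- \frac{3}{4}\right)} 45 = - 27 \cdot \frac{1}{2} \left(- \frac{4}{3}\right) 9 \cdot 45 = \left(-27\right) \left(-6\right) 45 = 162 \cdot 45 = 7290$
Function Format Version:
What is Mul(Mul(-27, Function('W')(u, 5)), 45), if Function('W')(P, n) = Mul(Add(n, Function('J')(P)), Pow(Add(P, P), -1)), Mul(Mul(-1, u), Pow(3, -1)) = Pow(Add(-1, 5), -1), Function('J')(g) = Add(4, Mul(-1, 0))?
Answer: 7290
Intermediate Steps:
Function('J')(g) = 4 (Function('J')(g) = Add(4, 0) = 4)
u = Rational(-3, 4) (u = Mul(-3, Pow(Add(-1, 5), -1)) = Mul(-3, Pow(4, -1)) = Mul(-3, Rational(1, 4)) = Rational(-3, 4) ≈ -0.75000)
Function('W')(P, n) = Mul(Rational(1, 2), Pow(P, -1), Add(4, n)) (Function('W')(P, n) = Mul(Add(n, 4), Pow(Add(P, P), -1)) = Mul(Add(4, n), Pow(Mul(2, P), -1)) = Mul(Add(4, n), Mul(Rational(1, 2), Pow(P, -1))) = Mul(Rational(1, 2), Pow(P, -1), Add(4, n)))
Mul(Mul(-27, Function('W')(u, 5)), 45) = Mul(Mul(-27, Mul(Rational(1, 2), Pow(Rational(-3, 4), -1), Add(4, 5))), 45) = Mul(Mul(-27, Mul(Rational(1, 2), Rational(-4, 3), 9)), 45) = Mul(Mul(-27, -6), 45) = Mul(162, 45) = 7290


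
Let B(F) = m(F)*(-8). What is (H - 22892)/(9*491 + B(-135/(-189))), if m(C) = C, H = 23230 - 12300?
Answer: -83734/30893 ≈ -2.7105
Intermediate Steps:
H = 10930
B(F) = -8*F (B(F) = F*(-8) = -8*F)
(H - 22892)/(9*491 + B(-135/(-189))) = (10930 - 22892)/(9*491 - (-1080)/(-189)) = -11962/(4419 - (-1080)*(-1)/189) = -11962/(4419 - 8*5/7) = -11962/(4419 - 40/7) = -11962/30893/7 = -11962*7/30893 = -83734/30893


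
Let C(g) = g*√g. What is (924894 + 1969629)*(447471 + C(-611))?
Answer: 1295215101333 - 1768553553*I*√611 ≈ 1.2952e+12 - 4.3716e+10*I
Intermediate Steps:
C(g) = g^(3/2)
(924894 + 1969629)*(447471 + C(-611)) = (924894 + 1969629)*(447471 + (-611)^(3/2)) = 2894523*(447471 - 611*I*√611) = 1295215101333 - 1768553553*I*√611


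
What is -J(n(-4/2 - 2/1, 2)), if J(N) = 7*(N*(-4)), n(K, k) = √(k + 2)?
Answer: 56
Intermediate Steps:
n(K, k) = √(2 + k)
J(N) = -28*N (J(N) = 7*(-4*N) = -28*N)
-J(n(-4/2 - 2/1, 2)) = -(-28)*√(2 + 2) = -(-28)*√4 = -(-28)*2 = -1*(-56) = 56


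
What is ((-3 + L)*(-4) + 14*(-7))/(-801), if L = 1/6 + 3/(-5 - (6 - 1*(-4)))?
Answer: 1288/12015 ≈ 0.10720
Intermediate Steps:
L = -1/30 (L = 1*(1/6) + 3/(-5 - (6 + 4)) = 1/6 + 3/(-5 - 1*10) = 1/6 + 3/(-5 - 10) = 1/6 + 3/(-15) = 1/6 + 3*(-1/15) = 1/6 - 1/5 = -1/30 ≈ -0.033333)
((-3 + L)*(-4) + 14*(-7))/(-801) = ((-3 - 1/30)*(-4) + 14*(-7))/(-801) = (-91/30*(-4) - 98)*(-1/801) = (182/15 - 98)*(-1/801) = -1288/15*(-1/801) = 1288/12015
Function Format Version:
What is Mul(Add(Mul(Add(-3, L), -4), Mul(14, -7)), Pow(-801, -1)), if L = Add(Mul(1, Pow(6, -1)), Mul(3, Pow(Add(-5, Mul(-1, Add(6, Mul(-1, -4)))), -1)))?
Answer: Rational(1288, 12015) ≈ 0.10720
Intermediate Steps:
L = Rational(-1, 30) (L = Add(Mul(1, Rational(1, 6)), Mul(3, Pow(Add(-5, Mul(-1, Add(6, 4))), -1))) = Add(Rational(1, 6), Mul(3, Pow(Add(-5, Mul(-1, 10)), -1))) = Add(Rational(1, 6), Mul(3, Pow(Add(-5, -10), -1))) = Add(Rational(1, 6), Mul(3, Pow(-15, -1))) = Add(Rational(1, 6), Mul(3, Rational(-1, 15))) = Add(Rational(1, 6), Rational(-1, 5)) = Rational(-1, 30) ≈ -0.033333)
Mul(Add(Mul(Add(-3, L), -4), Mul(14, -7)), Pow(-801, -1)) = Mul(Add(Mul(Add(-3, Rational(-1, 30)), -4), Mul(14, -7)), Pow(-801, -1)) = Mul(Add(Mul(Rational(-91, 30), -4), -98), Rational(-1, 801)) = Mul(Add(Rational(182, 15), -98), Rational(-1, 801)) = Mul(Rational(-1288, 15), Rational(-1, 801)) = Rational(1288, 12015)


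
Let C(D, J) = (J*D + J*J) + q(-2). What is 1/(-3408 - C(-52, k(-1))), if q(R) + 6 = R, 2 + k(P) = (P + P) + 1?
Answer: -1/3565 ≈ -0.00028051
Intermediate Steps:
k(P) = -1 + 2*P (k(P) = -2 + ((P + P) + 1) = -2 + (2*P + 1) = -2 + (1 + 2*P) = -1 + 2*P)
q(R) = -6 + R
C(D, J) = -8 + J² + D*J (C(D, J) = (J*D + J*J) + (-6 - 2) = (D*J + J²) - 8 = (J² + D*J) - 8 = -8 + J² + D*J)
1/(-3408 - C(-52, k(-1))) = 1/(-3408 - (-8 + (-1 + 2*(-1))² - 52*(-1 + 2*(-1)))) = 1/(-3408 - (-8 + (-1 - 2)² - 52*(-1 - 2))) = 1/(-3408 - (-8 + (-3)² - 52*(-3))) = 1/(-3408 - (-8 + 9 + 156)) = 1/(-3408 - 1*157) = 1/(-3408 - 157) = 1/(-3565) = -1/3565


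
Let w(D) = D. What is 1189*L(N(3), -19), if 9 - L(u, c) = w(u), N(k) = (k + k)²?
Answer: -32103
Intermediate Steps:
N(k) = 4*k² (N(k) = (2*k)² = 4*k²)
L(u, c) = 9 - u
1189*L(N(3), -19) = 1189*(9 - 4*3²) = 1189*(9 - 4*9) = 1189*(9 - 1*36) = 1189*(9 - 36) = 1189*(-27) = -32103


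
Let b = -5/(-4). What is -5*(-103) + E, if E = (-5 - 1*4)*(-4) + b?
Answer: 2209/4 ≈ 552.25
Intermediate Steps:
b = 5/4 (b = -5*(-1/4) = 5/4 ≈ 1.2500)
E = 149/4 (E = (-5 - 1*4)*(-4) + 5/4 = (-5 - 4)*(-4) + 5/4 = -9*(-4) + 5/4 = 36 + 5/4 = 149/4 ≈ 37.250)
-5*(-103) + E = -5*(-103) + 149/4 = 515 + 149/4 = 2209/4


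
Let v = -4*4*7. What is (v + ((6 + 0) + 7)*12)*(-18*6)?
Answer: -4752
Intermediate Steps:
v = -112 (v = -16*7 = -112)
(v + ((6 + 0) + 7)*12)*(-18*6) = (-112 + ((6 + 0) + 7)*12)*(-18*6) = (-112 + (6 + 7)*12)*(-108) = (-112 + 13*12)*(-108) = (-112 + 156)*(-108) = 44*(-108) = -4752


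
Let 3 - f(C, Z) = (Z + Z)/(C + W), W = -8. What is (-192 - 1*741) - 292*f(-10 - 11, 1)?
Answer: -53045/29 ≈ -1829.1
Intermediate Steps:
f(C, Z) = 3 - 2*Z/(-8 + C) (f(C, Z) = 3 - (Z + Z)/(C - 8) = 3 - 2*Z/(-8 + C))
(-192 - 1*741) - 292*f(-10 - 11, 1) = (-192 - 1*741) - 292*(-24 - 2*1 + 3*(-10 - 11))/(-8 + (-10 - 11)) = (-192 - 741) - 292*(-24 - 2 + 3*(-21))/(-8 - 21) = -933 - 292*(-24 - 2 - 63)/(-29) = -933 - (-292)*(-89)/29 = -933 - 292*89/29 = -933 - 25988/29 = -53045/29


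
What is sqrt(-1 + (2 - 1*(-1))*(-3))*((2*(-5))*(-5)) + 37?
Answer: 37 + 50*I*sqrt(10) ≈ 37.0 + 158.11*I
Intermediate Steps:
sqrt(-1 + (2 - 1*(-1))*(-3))*((2*(-5))*(-5)) + 37 = sqrt(-1 + (2 + 1)*(-3))*(-10*(-5)) + 37 = sqrt(-1 + 3*(-3))*50 + 37 = sqrt(-1 - 9)*50 + 37 = sqrt(-10)*50 + 37 = (I*sqrt(10))*50 + 37 = 50*I*sqrt(10) + 37 = 37 + 50*I*sqrt(10)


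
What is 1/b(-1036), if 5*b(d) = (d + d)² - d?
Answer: 1/858844 ≈ 1.1644e-6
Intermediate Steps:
b(d) = -d/5 + 4*d²/5 (b(d) = ((d + d)² - d)/5 = ((2*d)² - d)/5 = (4*d² - d)/5 = (-d + 4*d²)/5 = -d/5 + 4*d²/5)
1/b(-1036) = 1/((⅕)*(-1036)*(-1 + 4*(-1036))) = 1/((⅕)*(-1036)*(-1 - 4144)) = 1/((⅕)*(-1036)*(-4145)) = 1/858844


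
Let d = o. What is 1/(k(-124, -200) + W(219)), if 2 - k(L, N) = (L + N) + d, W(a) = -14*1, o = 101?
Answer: 1/211 ≈ 0.0047393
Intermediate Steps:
d = 101
W(a) = -14
k(L, N) = -99 - L - N (k(L, N) = 2 - ((L + N) + 101) = 2 - (101 + L + N) = 2 + (-101 - L - N) = -99 - L - N)
1/(k(-124, -200) + W(219)) = 1/((-99 - 1*(-124) - 1*(-200)) - 14) = 1/((-99 + 124 + 200) - 14) = 1/(225 - 14) = 1/211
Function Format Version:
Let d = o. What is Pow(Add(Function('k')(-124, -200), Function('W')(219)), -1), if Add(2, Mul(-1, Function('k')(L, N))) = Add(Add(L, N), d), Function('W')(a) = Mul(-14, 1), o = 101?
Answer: Rational(1, 211) ≈ 0.0047393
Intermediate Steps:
d = 101
Function('W')(a) = -14
Function('k')(L, N) = Add(-99, Mul(-1, L), Mul(-1, N)) (Function('k')(L, N) = Add(2, Mul(-1, Add(Add(L, N), 101))) = Add(2, Mul(-1, Add(101, L, N))) = Add(2, Add(-101, Mul(-1, L), Mul(-1, N))) = Add(-99, Mul(-1, L), Mul(-1, N)))
Pow(Add(Function('k')(-124, -200), Function('W')(219)), -1) = Pow(Add(Add(-99, Mul(-1, -124), Mul(-1, -200)), -14), -1) = Pow(Add(Add(-99, 124, 200), -14), -1) = Pow(Add(225, -14), -1) = Pow(211, -1) = Rational(1, 211)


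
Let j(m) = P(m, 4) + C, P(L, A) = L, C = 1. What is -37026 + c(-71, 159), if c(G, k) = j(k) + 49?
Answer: -36817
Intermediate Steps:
j(m) = 1 + m (j(m) = m + 1 = 1 + m)
c(G, k) = 50 + k (c(G, k) = (1 + k) + 49 = 50 + k)
-37026 + c(-71, 159) = -37026 + (50 + 159) = -37026 + 209 = -36817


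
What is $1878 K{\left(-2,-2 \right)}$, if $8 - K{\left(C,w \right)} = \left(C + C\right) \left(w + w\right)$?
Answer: $-15024$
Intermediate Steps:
$K{\left(C,w \right)} = 8 - 4 C w$ ($K{\left(C,w \right)} = 8 - \left(C + C\right) \left(w + w\right) = 8 - 2 C 2 w = 8 - 4 C w$)
$1878 K{\left(-2,-2 \right)} = 1878 \left(8 - \left(-8\right) \left(-2\right)\right) = 1878 \left(8 - 16\right) = 1878 \left(-8\right) = -15024$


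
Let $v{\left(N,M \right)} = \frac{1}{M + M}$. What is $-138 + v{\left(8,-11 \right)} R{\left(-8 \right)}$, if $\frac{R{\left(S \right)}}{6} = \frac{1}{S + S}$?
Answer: $- \frac{24285}{176} \approx -137.98$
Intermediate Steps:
$v{\left(N,M \right)} = \frac{1}{2 M}$
$R{\left(S \right)} = \frac{3}{S}$ ($R{\left(S \right)} = \frac{6}{S + S} = \frac{6}{2 S} = 6 \frac{1}{2 S} = \frac{3}{S}$)
$-138 + v{\left(8,-11 \right)} R{\left(-8 \right)} = -138 + \frac{1}{2 \left(-11\right)} \frac{3}{-8} = -138 + \frac{1}{2} \left(- \frac{1}{11}\right) 3 \left(- \frac{1}{8}\right) = -138 - - \frac{3}{176} = -138 + \frac{3}{176} = - \frac{24285}{176}$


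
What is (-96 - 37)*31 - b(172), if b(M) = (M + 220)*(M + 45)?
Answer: -89187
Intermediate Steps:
b(M) = (45 + M)*(220 + M) (b(M) = (220 + M)*(45 + M) = (45 + M)*(220 + M))
(-96 - 37)*31 - b(172) = (-96 - 37)*31 - (9900 + 172² + 265*172) = -133*31 - (9900 + 29584 + 45580) = -4123 - 1*85064 = -4123 - 85064 = -89187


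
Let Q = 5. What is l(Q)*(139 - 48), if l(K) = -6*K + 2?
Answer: -2548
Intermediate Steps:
l(K) = 2 - 6*K
l(Q)*(139 - 48) = (2 - 6*5)*(139 - 48) = (2 - 30)*91 = -28*91 = -2548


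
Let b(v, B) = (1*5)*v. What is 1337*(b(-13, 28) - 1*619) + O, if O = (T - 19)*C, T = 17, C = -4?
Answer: -914500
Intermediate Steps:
b(v, B) = 5*v
O = 8 (O = (17 - 19)*(-4) = -2*(-4) = 8)
1337*(b(-13, 28) - 1*619) + O = 1337*(5*(-13) - 1*619) + 8 = 1337*(-65 - 619) + 8 = 1337*(-684) + 8 = -914508 + 8 = -914500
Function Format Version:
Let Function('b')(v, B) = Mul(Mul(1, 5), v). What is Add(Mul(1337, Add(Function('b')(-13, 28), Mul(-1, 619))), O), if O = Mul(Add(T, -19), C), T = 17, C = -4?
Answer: -914500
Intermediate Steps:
Function('b')(v, B) = Mul(5, v)
O = 8 (O = Mul(Add(17, -19), -4) = Mul(-2, -4) = 8)
Add(Mul(1337, Add(Function('b')(-13, 28), Mul(-1, 619))), O) = Add(Mul(1337, Add(Mul(5, -13), Mul(-1, 619))), 8) = Add(Mul(1337, Add(-65, -619)), 8) = Add(Mul(1337, -684), 8) = Add(-914508, 8) = -914500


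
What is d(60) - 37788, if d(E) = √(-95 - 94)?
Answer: -37788 + 3*I*√21 ≈ -37788.0 + 13.748*I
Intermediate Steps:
d(E) = 3*I*√21 (d(E) = √(-189) = 3*I*√21)
d(60) - 37788 = 3*I*√21 - 37788 = -37788 + 3*I*√21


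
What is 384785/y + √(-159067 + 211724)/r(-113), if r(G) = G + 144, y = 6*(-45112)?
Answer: -384785/270672 + √52657/31 ≈ 5.9807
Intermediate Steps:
y = -270672
r(G) = 144 + G
384785/y + √(-159067 + 211724)/r(-113) = 384785/(-270672) + √(-159067 + 211724)/(144 - 113) = 384785*(-1/270672) + √52657/31 = -384785/270672 + √52657*(1/31) = -384785/270672 + √52657/31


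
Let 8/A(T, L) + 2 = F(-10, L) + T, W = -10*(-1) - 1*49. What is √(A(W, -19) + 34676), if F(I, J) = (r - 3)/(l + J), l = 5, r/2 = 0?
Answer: 2*√2826433441/571 ≈ 186.21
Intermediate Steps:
r = 0 (r = 2*0 = 0)
F(I, J) = -3/(5 + J) (F(I, J) = (0 - 3)/(5 + J) = -3/(5 + J))
W = -39 (W = 10 - 49 = -39)
A(T, L) = 8/(-2 + T - 3/(5 + L)) (A(T, L) = 8/(-2 + (-3/(5 + L) + T)) = 8/(-2 + (T - 3/(5 + L))) = 8/(-2 + T - 3/(5 + L)))
√(A(W, -19) + 34676) = √(8*(5 - 19)/(-3 + (-2 - 39)*(5 - 19)) + 34676) = √(8*(-14)/(-3 - 41*(-14)) + 34676) = √(8*(-14)/(-3 + 574) + 34676) = √(8*(-14)/571 + 34676) = √(8*(1/571)*(-14) + 34676) = √(-112/571 + 34676) = √(19799884/571) = 2*√2826433441/571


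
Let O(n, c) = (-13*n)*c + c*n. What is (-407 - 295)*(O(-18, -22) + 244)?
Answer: 3164616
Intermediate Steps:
O(n, c) = -12*c*n (O(n, c) = -13*c*n + c*n = -12*c*n)
(-407 - 295)*(O(-18, -22) + 244) = (-407 - 295)*(-12*(-22)*(-18) + 244) = -702*(-4752 + 244) = -702*(-4508) = 3164616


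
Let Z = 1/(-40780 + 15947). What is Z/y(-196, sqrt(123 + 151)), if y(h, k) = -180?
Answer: 1/4469940 ≈ 2.2372e-7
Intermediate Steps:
Z = -1/24833 (Z = 1/(-24833) = -1/24833 ≈ -4.0269e-5)
Z/y(-196, sqrt(123 + 151)) = -1/24833/(-180) = -1/24833*(-1/180) = 1/4469940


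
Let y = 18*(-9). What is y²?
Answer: 26244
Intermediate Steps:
y = -162
y² = (-162)² = 26244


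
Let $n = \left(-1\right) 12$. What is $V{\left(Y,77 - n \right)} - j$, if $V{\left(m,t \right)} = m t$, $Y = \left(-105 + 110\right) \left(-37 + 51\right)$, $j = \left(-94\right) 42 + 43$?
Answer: $10135$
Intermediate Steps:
$n = -12$
$j = -3905$ ($j = -3948 + 43 = -3905$)
$Y = 70$ ($Y = 5 \cdot 14 = 70$)
$V{\left(Y,77 - n \right)} - j = 70 \left(77 - -12\right) - -3905 = 70 \left(77 + 12\right) + 3905 = 70 \cdot 89 + 3905 = 6230 + 3905 = 10135$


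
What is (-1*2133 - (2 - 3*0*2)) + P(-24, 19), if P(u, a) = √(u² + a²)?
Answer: -2135 + √937 ≈ -2104.4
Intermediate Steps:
P(u, a) = √(a² + u²)
(-1*2133 - (2 - 3*0*2)) + P(-24, 19) = (-1*2133 - (2 - 3*0*2)) + √(19² + (-24)²) = (-2133 - (2 - 0*2)) + √(361 + 576) = (-2133 - (2 - 1*0)) + √937 = (-2133 - (2 + 0)) + √937 = (-2133 - 1*2) + √937 = (-2133 - 2) + √937 = -2135 + √937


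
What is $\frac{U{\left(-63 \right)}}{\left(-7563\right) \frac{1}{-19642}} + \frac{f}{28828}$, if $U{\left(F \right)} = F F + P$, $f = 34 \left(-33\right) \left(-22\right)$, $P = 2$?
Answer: $\frac{562181010347}{54506541} \approx 10314.0$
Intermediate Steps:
$f = 24684$ ($f = \left(-1122\right) \left(-22\right) = 24684$)
$U{\left(F \right)} = 2 + F^{2}$ ($U{\left(F \right)} = F F + 2 = F^{2} + 2 = 2 + F^{2}$)
$\frac{U{\left(-63 \right)}}{\left(-7563\right) \frac{1}{-19642}} + \frac{f}{28828} = \frac{2 + \left(-63\right)^{2}}{\left(-7563\right) \frac{1}{-19642}} + \frac{24684}{28828} = \frac{2 + 3969}{\left(-7563\right) \left(- \frac{1}{19642}\right)} + 24684 \cdot \frac{1}{28828} = \frac{3971}{\frac{7563}{19642}} + \frac{6171}{7207} = 3971 \cdot \frac{19642}{7563} + \frac{6171}{7207} = \frac{77998382}{7563} + \frac{6171}{7207} = \frac{562181010347}{54506541}$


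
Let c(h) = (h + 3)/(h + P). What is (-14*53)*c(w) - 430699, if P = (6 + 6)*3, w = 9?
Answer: -6463453/15 ≈ -4.3090e+5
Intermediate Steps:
P = 36 (P = 12*3 = 36)
c(h) = (3 + h)/(36 + h) (c(h) = (h + 3)/(h + 36) = (3 + h)/(36 + h))
(-14*53)*c(w) - 430699 = (-14*53)*((3 + 9)/(36 + 9)) - 430699 = -742*12/45 - 430699 = -742*4/15 - 430699 = -2968/15 - 430699 = -6463453/15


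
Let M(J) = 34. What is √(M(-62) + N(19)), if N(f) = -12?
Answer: √22 ≈ 4.6904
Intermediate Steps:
√(M(-62) + N(19)) = √(34 - 12) = √22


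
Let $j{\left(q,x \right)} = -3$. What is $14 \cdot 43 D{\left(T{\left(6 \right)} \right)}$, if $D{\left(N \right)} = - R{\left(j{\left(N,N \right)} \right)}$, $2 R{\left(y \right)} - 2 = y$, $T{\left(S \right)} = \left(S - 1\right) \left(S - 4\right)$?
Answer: $301$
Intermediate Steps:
$T{\left(S \right)} = \left(-1 + S\right) \left(-4 + S\right)$
$R{\left(y \right)} = 1 + \frac{y}{2}$
$D{\left(N \right)} = \frac{1}{2}$ ($D{\left(N \right)} = - (1 + \frac{1}{2} \left(-3\right)) = - (1 - \frac{3}{2}) = \left(-1\right) \left(- \frac{1}{2}\right) = \frac{1}{2}$)
$14 \cdot 43 D{\left(T{\left(6 \right)} \right)} = 14 \cdot 43 \cdot \frac{1}{2} = 602 \cdot \frac{1}{2} = 301$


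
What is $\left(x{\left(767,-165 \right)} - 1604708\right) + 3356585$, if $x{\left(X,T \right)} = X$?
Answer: $1752644$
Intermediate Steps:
$\left(x{\left(767,-165 \right)} - 1604708\right) + 3356585 = \left(767 - 1604708\right) + 3356585 = -1603941 + 3356585 = 1752644$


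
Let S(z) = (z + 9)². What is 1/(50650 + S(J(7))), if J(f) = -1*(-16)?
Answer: 1/51275 ≈ 1.9503e-5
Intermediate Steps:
J(f) = 16
S(z) = (9 + z)²
1/(50650 + S(J(7))) = 1/(50650 + (9 + 16)²) = 1/(50650 + 25²) = 1/(50650 + 625) = 1/51275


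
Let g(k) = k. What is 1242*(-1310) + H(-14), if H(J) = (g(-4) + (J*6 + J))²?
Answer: -1616616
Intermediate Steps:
H(J) = (-4 + 7*J)² (H(J) = (-4 + (J*6 + J))² = (-4 + (6*J + J))² = (-4 + 7*J)²)
1242*(-1310) + H(-14) = 1242*(-1310) + (-4 + 7*(-14))² = -1627020 + (-4 - 98)² = -1627020 + (-102)² = -1627020 + 10404 = -1616616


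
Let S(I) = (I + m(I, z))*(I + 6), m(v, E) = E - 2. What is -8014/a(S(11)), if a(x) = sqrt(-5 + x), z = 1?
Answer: -8014*sqrt(165)/165 ≈ -623.89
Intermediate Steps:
m(v, E) = -2 + E
S(I) = (-1 + I)*(6 + I) (S(I) = (I + (-2 + 1))*(I + 6) = (I - 1)*(6 + I) = (-1 + I)*(6 + I))
-8014/a(S(11)) = -8014/sqrt(-5 + (-6 + 11**2 + 5*11)) = -8014/sqrt(-5 + (-6 + 121 + 55)) = -8014/sqrt(-5 + 170) = -8014*sqrt(165)/165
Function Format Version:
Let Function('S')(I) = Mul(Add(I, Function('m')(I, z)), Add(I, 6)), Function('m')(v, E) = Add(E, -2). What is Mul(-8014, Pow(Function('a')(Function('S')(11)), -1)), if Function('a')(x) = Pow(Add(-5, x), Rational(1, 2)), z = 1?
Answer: Mul(Rational(-8014, 165), Pow(165, Rational(1, 2))) ≈ -623.89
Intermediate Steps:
Function('m')(v, E) = Add(-2, E)
Function('S')(I) = Mul(Add(-1, I), Add(6, I)) (Function('S')(I) = Mul(Add(I, Add(-2, 1)), Add(I, 6)) = Mul(Add(I, -1), Add(6, I)) = Mul(Add(-1, I), Add(6, I)))
Mul(-8014, Pow(Function('a')(Function('S')(11)), -1)) = Mul(-8014, Pow(Pow(Add(-5, Add(-6, Pow(11, 2), Mul(5, 11))), Rational(1, 2)), -1)) = Mul(-8014, Pow(Pow(Add(-5, Add(-6, 121, 55)), Rational(1, 2)), -1)) = Mul(-8014, Pow(Pow(Add(-5, 170), Rational(1, 2)), -1)) = Mul(-8014, Pow(Pow(165, Rational(1, 2)), -1)) = Mul(-8014, Mul(Rational(1, 165), Pow(165, Rational(1, 2)))) = Mul(Rational(-8014, 165), Pow(165, Rational(1, 2)))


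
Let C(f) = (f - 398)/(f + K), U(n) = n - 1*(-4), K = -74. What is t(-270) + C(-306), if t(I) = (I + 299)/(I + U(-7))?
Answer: 45293/25935 ≈ 1.7464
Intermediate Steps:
U(n) = 4 + n (U(n) = n + 4 = 4 + n)
C(f) = (-398 + f)/(-74 + f) (C(f) = (f - 398)/(f - 74) = (-398 + f)/(-74 + f))
t(I) = (299 + I)/(-3 + I) (t(I) = (I + 299)/(I + (4 - 7)) = (299 + I)/(I - 3) = (299 + I)/(-3 + I))
t(-270) + C(-306) = (299 - 270)/(-3 - 270) + (-398 - 306)/(-74 - 306) = 29/(-273) - 704/(-380) = -1/273*29 - 1/380*(-704) = -29/273 + 176/95 = 45293/25935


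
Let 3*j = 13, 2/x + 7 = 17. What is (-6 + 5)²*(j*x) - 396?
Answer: -5927/15 ≈ -395.13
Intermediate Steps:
x = ⅕ (x = 2/(-7 + 17) = 2/10 = 2*(⅒) = ⅕ ≈ 0.20000)
j = 13/3 (j = (⅓)*13 = 13/3 ≈ 4.3333)
(-6 + 5)²*(j*x) - 396 = (-6 + 5)²*((13/3)*(⅕)) - 396 = (-1)²*(13/15) - 396 = 1*(13/15) - 396 = 13/15 - 396 = -5927/15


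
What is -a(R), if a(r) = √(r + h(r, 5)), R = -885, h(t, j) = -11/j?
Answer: -2*I*√5545/5 ≈ -29.786*I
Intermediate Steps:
a(r) = √(-11/5 + r) (a(r) = √(r - 11/5) = √(-11/5 + r))
-a(R) = -√(-55 + 25*(-885))/5 = -√(-55 - 22125)/5 = -√(-22180)/5 = -2*I*√5545/5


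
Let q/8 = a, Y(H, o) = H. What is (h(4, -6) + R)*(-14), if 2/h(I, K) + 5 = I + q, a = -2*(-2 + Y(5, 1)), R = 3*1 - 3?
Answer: 4/7 ≈ 0.57143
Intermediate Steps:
R = 0 (R = 3 - 3 = 0)
a = -6 (a = -2*(-2 + 5) = -2*3 = -6)
q = -48 (q = 8*(-6) = -48)
h(I, K) = 2/(-53 + I) (h(I, K) = 2/(-5 + (I - 48)) = 2/(-5 + (-48 + I)) = 2/(-53 + I))
(h(4, -6) + R)*(-14) = (2/(-53 + 4) + 0)*(-14) = (2/(-49) + 0)*(-14) = (2*(-1/49) + 0)*(-14) = (-2/49 + 0)*(-14) = -2/49*(-14) = 4/7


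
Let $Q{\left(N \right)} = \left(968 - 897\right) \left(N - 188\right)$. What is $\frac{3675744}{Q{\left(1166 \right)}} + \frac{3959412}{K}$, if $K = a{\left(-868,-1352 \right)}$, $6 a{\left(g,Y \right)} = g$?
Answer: $- \frac{68600473206}{2511341} \approx -27316.0$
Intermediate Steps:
$a{\left(g,Y \right)} = \frac{g}{6}$
$K = - \frac{434}{3}$ ($K = \frac{1}{6} \left(-868\right) = - \frac{434}{3} \approx -144.67$)
$Q{\left(N \right)} = -13348 + 71 N$ ($Q{\left(N \right)} = 71 \left(-188 + N\right) = -13348 + 71 N$)
$\frac{3675744}{Q{\left(1166 \right)}} + \frac{3959412}{K} = \frac{3675744}{-13348 + 71 \cdot 1166} + \frac{3959412}{- \frac{434}{3}} = \frac{3675744}{-13348 + 82786} + 3959412 \left(- \frac{3}{434}\right) = \frac{3675744}{69438} - \frac{5939118}{217} = 3675744 \cdot \frac{1}{69438} - \frac{5939118}{217} = \frac{612624}{11573} - \frac{5939118}{217} = - \frac{68600473206}{2511341}$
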